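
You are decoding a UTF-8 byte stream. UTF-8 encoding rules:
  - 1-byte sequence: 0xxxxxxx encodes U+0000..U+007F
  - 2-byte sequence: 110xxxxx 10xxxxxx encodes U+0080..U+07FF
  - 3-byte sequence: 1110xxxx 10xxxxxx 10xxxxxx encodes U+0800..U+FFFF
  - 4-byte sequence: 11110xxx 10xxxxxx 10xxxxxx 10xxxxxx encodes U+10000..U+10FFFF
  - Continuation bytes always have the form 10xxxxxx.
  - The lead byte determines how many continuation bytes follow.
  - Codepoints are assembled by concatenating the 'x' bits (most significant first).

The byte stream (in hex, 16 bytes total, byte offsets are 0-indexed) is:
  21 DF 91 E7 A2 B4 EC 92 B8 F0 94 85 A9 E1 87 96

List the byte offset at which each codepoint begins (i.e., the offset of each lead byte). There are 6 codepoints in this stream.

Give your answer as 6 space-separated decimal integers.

Byte[0]=21: 1-byte ASCII. cp=U+0021
Byte[1]=DF: 2-byte lead, need 1 cont bytes. acc=0x1F
Byte[2]=91: continuation. acc=(acc<<6)|0x11=0x7D1
Completed: cp=U+07D1 (starts at byte 1)
Byte[3]=E7: 3-byte lead, need 2 cont bytes. acc=0x7
Byte[4]=A2: continuation. acc=(acc<<6)|0x22=0x1E2
Byte[5]=B4: continuation. acc=(acc<<6)|0x34=0x78B4
Completed: cp=U+78B4 (starts at byte 3)
Byte[6]=EC: 3-byte lead, need 2 cont bytes. acc=0xC
Byte[7]=92: continuation. acc=(acc<<6)|0x12=0x312
Byte[8]=B8: continuation. acc=(acc<<6)|0x38=0xC4B8
Completed: cp=U+C4B8 (starts at byte 6)
Byte[9]=F0: 4-byte lead, need 3 cont bytes. acc=0x0
Byte[10]=94: continuation. acc=(acc<<6)|0x14=0x14
Byte[11]=85: continuation. acc=(acc<<6)|0x05=0x505
Byte[12]=A9: continuation. acc=(acc<<6)|0x29=0x14169
Completed: cp=U+14169 (starts at byte 9)
Byte[13]=E1: 3-byte lead, need 2 cont bytes. acc=0x1
Byte[14]=87: continuation. acc=(acc<<6)|0x07=0x47
Byte[15]=96: continuation. acc=(acc<<6)|0x16=0x11D6
Completed: cp=U+11D6 (starts at byte 13)

Answer: 0 1 3 6 9 13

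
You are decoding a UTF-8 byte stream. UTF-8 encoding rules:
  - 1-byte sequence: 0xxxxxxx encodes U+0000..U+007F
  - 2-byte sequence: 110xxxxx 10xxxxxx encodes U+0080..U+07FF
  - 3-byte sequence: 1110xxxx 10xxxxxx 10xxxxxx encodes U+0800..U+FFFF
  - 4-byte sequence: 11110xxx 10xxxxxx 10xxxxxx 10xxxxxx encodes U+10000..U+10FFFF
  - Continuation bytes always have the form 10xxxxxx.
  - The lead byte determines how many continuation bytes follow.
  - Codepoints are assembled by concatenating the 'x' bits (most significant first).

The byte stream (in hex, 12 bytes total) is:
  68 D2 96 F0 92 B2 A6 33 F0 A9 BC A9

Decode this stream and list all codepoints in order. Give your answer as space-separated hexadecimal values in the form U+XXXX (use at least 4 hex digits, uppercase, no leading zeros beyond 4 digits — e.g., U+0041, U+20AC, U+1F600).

Byte[0]=68: 1-byte ASCII. cp=U+0068
Byte[1]=D2: 2-byte lead, need 1 cont bytes. acc=0x12
Byte[2]=96: continuation. acc=(acc<<6)|0x16=0x496
Completed: cp=U+0496 (starts at byte 1)
Byte[3]=F0: 4-byte lead, need 3 cont bytes. acc=0x0
Byte[4]=92: continuation. acc=(acc<<6)|0x12=0x12
Byte[5]=B2: continuation. acc=(acc<<6)|0x32=0x4B2
Byte[6]=A6: continuation. acc=(acc<<6)|0x26=0x12CA6
Completed: cp=U+12CA6 (starts at byte 3)
Byte[7]=33: 1-byte ASCII. cp=U+0033
Byte[8]=F0: 4-byte lead, need 3 cont bytes. acc=0x0
Byte[9]=A9: continuation. acc=(acc<<6)|0x29=0x29
Byte[10]=BC: continuation. acc=(acc<<6)|0x3C=0xA7C
Byte[11]=A9: continuation. acc=(acc<<6)|0x29=0x29F29
Completed: cp=U+29F29 (starts at byte 8)

Answer: U+0068 U+0496 U+12CA6 U+0033 U+29F29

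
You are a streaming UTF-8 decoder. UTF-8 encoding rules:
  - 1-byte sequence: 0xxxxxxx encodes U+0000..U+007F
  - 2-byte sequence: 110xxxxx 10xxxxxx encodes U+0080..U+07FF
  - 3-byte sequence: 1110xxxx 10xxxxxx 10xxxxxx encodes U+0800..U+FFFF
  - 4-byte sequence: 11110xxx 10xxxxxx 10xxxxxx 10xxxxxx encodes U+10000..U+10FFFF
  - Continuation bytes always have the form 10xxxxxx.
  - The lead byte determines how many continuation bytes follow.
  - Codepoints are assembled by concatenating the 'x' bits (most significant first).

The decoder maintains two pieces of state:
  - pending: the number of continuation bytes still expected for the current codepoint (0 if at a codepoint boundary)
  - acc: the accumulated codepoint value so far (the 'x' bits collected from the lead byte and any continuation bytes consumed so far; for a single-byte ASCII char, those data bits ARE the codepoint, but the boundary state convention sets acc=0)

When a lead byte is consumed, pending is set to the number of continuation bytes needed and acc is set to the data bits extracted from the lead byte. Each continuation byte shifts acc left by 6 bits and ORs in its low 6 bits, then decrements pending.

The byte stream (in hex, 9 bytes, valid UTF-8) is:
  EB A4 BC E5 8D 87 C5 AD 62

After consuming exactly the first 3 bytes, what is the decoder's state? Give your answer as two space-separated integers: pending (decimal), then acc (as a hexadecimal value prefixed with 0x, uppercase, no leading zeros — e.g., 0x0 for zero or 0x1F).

Answer: 0 0xB93C

Derivation:
Byte[0]=EB: 3-byte lead. pending=2, acc=0xB
Byte[1]=A4: continuation. acc=(acc<<6)|0x24=0x2E4, pending=1
Byte[2]=BC: continuation. acc=(acc<<6)|0x3C=0xB93C, pending=0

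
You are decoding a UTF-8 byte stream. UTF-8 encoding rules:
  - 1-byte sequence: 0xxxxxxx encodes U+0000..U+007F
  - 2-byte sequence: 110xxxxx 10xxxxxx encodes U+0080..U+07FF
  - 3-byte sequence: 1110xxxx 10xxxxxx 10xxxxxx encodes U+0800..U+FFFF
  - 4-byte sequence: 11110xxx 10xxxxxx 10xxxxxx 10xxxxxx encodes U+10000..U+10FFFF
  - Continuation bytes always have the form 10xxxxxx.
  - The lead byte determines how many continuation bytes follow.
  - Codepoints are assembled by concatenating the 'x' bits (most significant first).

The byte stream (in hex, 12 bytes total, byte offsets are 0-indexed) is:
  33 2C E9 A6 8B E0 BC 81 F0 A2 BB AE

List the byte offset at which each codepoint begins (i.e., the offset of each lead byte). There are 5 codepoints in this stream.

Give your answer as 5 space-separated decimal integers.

Byte[0]=33: 1-byte ASCII. cp=U+0033
Byte[1]=2C: 1-byte ASCII. cp=U+002C
Byte[2]=E9: 3-byte lead, need 2 cont bytes. acc=0x9
Byte[3]=A6: continuation. acc=(acc<<6)|0x26=0x266
Byte[4]=8B: continuation. acc=(acc<<6)|0x0B=0x998B
Completed: cp=U+998B (starts at byte 2)
Byte[5]=E0: 3-byte lead, need 2 cont bytes. acc=0x0
Byte[6]=BC: continuation. acc=(acc<<6)|0x3C=0x3C
Byte[7]=81: continuation. acc=(acc<<6)|0x01=0xF01
Completed: cp=U+0F01 (starts at byte 5)
Byte[8]=F0: 4-byte lead, need 3 cont bytes. acc=0x0
Byte[9]=A2: continuation. acc=(acc<<6)|0x22=0x22
Byte[10]=BB: continuation. acc=(acc<<6)|0x3B=0x8BB
Byte[11]=AE: continuation. acc=(acc<<6)|0x2E=0x22EEE
Completed: cp=U+22EEE (starts at byte 8)

Answer: 0 1 2 5 8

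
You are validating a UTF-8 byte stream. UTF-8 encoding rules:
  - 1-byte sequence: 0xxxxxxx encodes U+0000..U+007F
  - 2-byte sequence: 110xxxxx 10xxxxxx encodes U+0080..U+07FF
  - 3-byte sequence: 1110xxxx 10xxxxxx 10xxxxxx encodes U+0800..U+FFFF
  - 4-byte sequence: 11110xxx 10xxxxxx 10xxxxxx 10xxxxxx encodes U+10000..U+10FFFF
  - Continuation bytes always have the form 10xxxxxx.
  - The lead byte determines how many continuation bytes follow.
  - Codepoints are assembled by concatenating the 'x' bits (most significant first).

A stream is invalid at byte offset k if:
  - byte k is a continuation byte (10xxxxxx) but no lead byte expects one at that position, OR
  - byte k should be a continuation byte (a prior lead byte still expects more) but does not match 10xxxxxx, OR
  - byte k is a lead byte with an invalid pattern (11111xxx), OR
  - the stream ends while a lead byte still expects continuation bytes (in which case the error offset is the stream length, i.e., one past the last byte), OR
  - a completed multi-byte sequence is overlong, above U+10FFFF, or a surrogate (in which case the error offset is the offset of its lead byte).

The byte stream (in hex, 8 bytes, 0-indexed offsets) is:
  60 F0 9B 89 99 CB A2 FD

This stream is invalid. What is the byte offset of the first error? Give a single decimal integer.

Byte[0]=60: 1-byte ASCII. cp=U+0060
Byte[1]=F0: 4-byte lead, need 3 cont bytes. acc=0x0
Byte[2]=9B: continuation. acc=(acc<<6)|0x1B=0x1B
Byte[3]=89: continuation. acc=(acc<<6)|0x09=0x6C9
Byte[4]=99: continuation. acc=(acc<<6)|0x19=0x1B259
Completed: cp=U+1B259 (starts at byte 1)
Byte[5]=CB: 2-byte lead, need 1 cont bytes. acc=0xB
Byte[6]=A2: continuation. acc=(acc<<6)|0x22=0x2E2
Completed: cp=U+02E2 (starts at byte 5)
Byte[7]=FD: INVALID lead byte (not 0xxx/110x/1110/11110)

Answer: 7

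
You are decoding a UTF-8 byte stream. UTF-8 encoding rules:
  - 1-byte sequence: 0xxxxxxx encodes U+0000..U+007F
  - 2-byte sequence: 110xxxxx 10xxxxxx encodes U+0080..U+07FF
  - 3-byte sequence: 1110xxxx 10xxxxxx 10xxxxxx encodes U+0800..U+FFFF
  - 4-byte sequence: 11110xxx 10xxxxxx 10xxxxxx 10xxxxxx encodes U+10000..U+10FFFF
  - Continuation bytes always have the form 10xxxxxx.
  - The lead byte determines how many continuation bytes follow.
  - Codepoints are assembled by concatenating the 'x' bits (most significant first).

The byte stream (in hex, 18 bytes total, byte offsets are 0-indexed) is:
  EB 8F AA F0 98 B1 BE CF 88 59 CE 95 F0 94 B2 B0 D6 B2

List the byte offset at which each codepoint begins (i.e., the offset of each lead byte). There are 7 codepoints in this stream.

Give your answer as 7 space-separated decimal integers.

Answer: 0 3 7 9 10 12 16

Derivation:
Byte[0]=EB: 3-byte lead, need 2 cont bytes. acc=0xB
Byte[1]=8F: continuation. acc=(acc<<6)|0x0F=0x2CF
Byte[2]=AA: continuation. acc=(acc<<6)|0x2A=0xB3EA
Completed: cp=U+B3EA (starts at byte 0)
Byte[3]=F0: 4-byte lead, need 3 cont bytes. acc=0x0
Byte[4]=98: continuation. acc=(acc<<6)|0x18=0x18
Byte[5]=B1: continuation. acc=(acc<<6)|0x31=0x631
Byte[6]=BE: continuation. acc=(acc<<6)|0x3E=0x18C7E
Completed: cp=U+18C7E (starts at byte 3)
Byte[7]=CF: 2-byte lead, need 1 cont bytes. acc=0xF
Byte[8]=88: continuation. acc=(acc<<6)|0x08=0x3C8
Completed: cp=U+03C8 (starts at byte 7)
Byte[9]=59: 1-byte ASCII. cp=U+0059
Byte[10]=CE: 2-byte lead, need 1 cont bytes. acc=0xE
Byte[11]=95: continuation. acc=(acc<<6)|0x15=0x395
Completed: cp=U+0395 (starts at byte 10)
Byte[12]=F0: 4-byte lead, need 3 cont bytes. acc=0x0
Byte[13]=94: continuation. acc=(acc<<6)|0x14=0x14
Byte[14]=B2: continuation. acc=(acc<<6)|0x32=0x532
Byte[15]=B0: continuation. acc=(acc<<6)|0x30=0x14CB0
Completed: cp=U+14CB0 (starts at byte 12)
Byte[16]=D6: 2-byte lead, need 1 cont bytes. acc=0x16
Byte[17]=B2: continuation. acc=(acc<<6)|0x32=0x5B2
Completed: cp=U+05B2 (starts at byte 16)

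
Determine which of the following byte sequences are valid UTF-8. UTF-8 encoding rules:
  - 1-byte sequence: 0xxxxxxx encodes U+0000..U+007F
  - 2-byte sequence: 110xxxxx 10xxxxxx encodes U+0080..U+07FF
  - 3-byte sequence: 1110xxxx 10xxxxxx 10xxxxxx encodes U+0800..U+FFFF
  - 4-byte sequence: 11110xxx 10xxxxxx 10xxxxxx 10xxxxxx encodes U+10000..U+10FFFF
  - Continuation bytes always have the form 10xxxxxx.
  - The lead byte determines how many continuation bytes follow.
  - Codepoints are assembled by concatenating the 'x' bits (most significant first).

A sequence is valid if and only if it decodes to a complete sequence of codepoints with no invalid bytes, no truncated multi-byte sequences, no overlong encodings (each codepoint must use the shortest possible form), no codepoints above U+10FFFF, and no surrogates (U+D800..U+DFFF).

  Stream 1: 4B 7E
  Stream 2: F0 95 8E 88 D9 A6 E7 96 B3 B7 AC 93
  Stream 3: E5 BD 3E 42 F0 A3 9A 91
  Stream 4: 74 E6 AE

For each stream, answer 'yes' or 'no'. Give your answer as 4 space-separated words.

Stream 1: decodes cleanly. VALID
Stream 2: error at byte offset 9. INVALID
Stream 3: error at byte offset 2. INVALID
Stream 4: error at byte offset 3. INVALID

Answer: yes no no no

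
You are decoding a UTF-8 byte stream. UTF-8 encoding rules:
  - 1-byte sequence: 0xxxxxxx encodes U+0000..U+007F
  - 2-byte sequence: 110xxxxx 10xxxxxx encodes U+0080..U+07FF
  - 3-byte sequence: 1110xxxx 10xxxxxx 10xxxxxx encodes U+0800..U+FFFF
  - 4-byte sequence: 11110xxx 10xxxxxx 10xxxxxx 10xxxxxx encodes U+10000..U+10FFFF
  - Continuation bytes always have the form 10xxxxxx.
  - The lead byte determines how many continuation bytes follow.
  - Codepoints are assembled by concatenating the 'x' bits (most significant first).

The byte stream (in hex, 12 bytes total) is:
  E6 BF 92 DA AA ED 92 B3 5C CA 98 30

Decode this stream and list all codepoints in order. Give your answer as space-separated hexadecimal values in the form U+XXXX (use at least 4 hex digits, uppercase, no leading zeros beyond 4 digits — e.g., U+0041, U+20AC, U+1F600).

Byte[0]=E6: 3-byte lead, need 2 cont bytes. acc=0x6
Byte[1]=BF: continuation. acc=(acc<<6)|0x3F=0x1BF
Byte[2]=92: continuation. acc=(acc<<6)|0x12=0x6FD2
Completed: cp=U+6FD2 (starts at byte 0)
Byte[3]=DA: 2-byte lead, need 1 cont bytes. acc=0x1A
Byte[4]=AA: continuation. acc=(acc<<6)|0x2A=0x6AA
Completed: cp=U+06AA (starts at byte 3)
Byte[5]=ED: 3-byte lead, need 2 cont bytes. acc=0xD
Byte[6]=92: continuation. acc=(acc<<6)|0x12=0x352
Byte[7]=B3: continuation. acc=(acc<<6)|0x33=0xD4B3
Completed: cp=U+D4B3 (starts at byte 5)
Byte[8]=5C: 1-byte ASCII. cp=U+005C
Byte[9]=CA: 2-byte lead, need 1 cont bytes. acc=0xA
Byte[10]=98: continuation. acc=(acc<<6)|0x18=0x298
Completed: cp=U+0298 (starts at byte 9)
Byte[11]=30: 1-byte ASCII. cp=U+0030

Answer: U+6FD2 U+06AA U+D4B3 U+005C U+0298 U+0030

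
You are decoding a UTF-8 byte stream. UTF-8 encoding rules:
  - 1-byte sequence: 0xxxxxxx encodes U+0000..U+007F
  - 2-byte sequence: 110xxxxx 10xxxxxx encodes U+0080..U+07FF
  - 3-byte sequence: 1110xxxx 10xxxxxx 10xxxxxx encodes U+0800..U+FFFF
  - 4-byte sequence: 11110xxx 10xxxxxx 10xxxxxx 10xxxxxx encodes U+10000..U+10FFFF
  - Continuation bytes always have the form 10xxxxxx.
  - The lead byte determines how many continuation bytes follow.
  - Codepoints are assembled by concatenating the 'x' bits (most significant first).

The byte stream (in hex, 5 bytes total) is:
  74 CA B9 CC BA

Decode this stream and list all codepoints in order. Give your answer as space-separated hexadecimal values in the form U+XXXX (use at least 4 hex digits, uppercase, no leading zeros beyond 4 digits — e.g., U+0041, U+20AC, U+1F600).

Answer: U+0074 U+02B9 U+033A

Derivation:
Byte[0]=74: 1-byte ASCII. cp=U+0074
Byte[1]=CA: 2-byte lead, need 1 cont bytes. acc=0xA
Byte[2]=B9: continuation. acc=(acc<<6)|0x39=0x2B9
Completed: cp=U+02B9 (starts at byte 1)
Byte[3]=CC: 2-byte lead, need 1 cont bytes. acc=0xC
Byte[4]=BA: continuation. acc=(acc<<6)|0x3A=0x33A
Completed: cp=U+033A (starts at byte 3)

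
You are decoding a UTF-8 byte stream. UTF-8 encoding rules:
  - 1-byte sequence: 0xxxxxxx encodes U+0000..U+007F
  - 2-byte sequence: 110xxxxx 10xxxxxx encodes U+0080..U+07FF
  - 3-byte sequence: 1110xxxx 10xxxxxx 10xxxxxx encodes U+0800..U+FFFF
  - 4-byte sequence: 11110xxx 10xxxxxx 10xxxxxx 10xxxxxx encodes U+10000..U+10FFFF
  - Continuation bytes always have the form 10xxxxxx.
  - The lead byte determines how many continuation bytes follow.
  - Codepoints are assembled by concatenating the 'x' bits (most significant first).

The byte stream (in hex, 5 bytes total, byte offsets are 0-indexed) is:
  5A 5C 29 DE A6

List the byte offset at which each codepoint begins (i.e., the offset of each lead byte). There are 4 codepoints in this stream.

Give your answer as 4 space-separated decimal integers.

Byte[0]=5A: 1-byte ASCII. cp=U+005A
Byte[1]=5C: 1-byte ASCII. cp=U+005C
Byte[2]=29: 1-byte ASCII. cp=U+0029
Byte[3]=DE: 2-byte lead, need 1 cont bytes. acc=0x1E
Byte[4]=A6: continuation. acc=(acc<<6)|0x26=0x7A6
Completed: cp=U+07A6 (starts at byte 3)

Answer: 0 1 2 3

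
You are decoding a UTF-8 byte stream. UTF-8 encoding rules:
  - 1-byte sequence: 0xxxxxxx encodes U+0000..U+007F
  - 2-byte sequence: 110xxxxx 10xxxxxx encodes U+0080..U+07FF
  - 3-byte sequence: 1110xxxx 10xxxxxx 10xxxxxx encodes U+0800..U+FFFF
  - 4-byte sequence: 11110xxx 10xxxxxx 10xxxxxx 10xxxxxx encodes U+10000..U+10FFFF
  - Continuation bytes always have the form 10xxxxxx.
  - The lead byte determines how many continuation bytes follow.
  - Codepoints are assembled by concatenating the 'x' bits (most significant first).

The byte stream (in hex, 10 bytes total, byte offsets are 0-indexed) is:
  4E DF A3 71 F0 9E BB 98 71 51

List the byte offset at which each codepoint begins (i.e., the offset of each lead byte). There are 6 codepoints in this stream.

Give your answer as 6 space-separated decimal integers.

Byte[0]=4E: 1-byte ASCII. cp=U+004E
Byte[1]=DF: 2-byte lead, need 1 cont bytes. acc=0x1F
Byte[2]=A3: continuation. acc=(acc<<6)|0x23=0x7E3
Completed: cp=U+07E3 (starts at byte 1)
Byte[3]=71: 1-byte ASCII. cp=U+0071
Byte[4]=F0: 4-byte lead, need 3 cont bytes. acc=0x0
Byte[5]=9E: continuation. acc=(acc<<6)|0x1E=0x1E
Byte[6]=BB: continuation. acc=(acc<<6)|0x3B=0x7BB
Byte[7]=98: continuation. acc=(acc<<6)|0x18=0x1EED8
Completed: cp=U+1EED8 (starts at byte 4)
Byte[8]=71: 1-byte ASCII. cp=U+0071
Byte[9]=51: 1-byte ASCII. cp=U+0051

Answer: 0 1 3 4 8 9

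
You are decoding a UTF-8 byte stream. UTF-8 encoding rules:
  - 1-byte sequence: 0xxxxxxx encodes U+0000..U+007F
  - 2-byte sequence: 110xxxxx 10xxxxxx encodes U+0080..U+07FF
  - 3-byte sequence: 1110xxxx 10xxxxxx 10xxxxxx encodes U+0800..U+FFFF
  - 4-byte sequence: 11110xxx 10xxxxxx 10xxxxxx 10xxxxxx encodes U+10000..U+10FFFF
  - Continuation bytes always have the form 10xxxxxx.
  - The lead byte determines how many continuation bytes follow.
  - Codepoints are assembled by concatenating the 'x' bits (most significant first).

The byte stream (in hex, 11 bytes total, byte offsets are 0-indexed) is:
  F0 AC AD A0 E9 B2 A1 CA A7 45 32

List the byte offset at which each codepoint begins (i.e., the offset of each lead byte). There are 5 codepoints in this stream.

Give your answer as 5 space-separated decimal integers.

Answer: 0 4 7 9 10

Derivation:
Byte[0]=F0: 4-byte lead, need 3 cont bytes. acc=0x0
Byte[1]=AC: continuation. acc=(acc<<6)|0x2C=0x2C
Byte[2]=AD: continuation. acc=(acc<<6)|0x2D=0xB2D
Byte[3]=A0: continuation. acc=(acc<<6)|0x20=0x2CB60
Completed: cp=U+2CB60 (starts at byte 0)
Byte[4]=E9: 3-byte lead, need 2 cont bytes. acc=0x9
Byte[5]=B2: continuation. acc=(acc<<6)|0x32=0x272
Byte[6]=A1: continuation. acc=(acc<<6)|0x21=0x9CA1
Completed: cp=U+9CA1 (starts at byte 4)
Byte[7]=CA: 2-byte lead, need 1 cont bytes. acc=0xA
Byte[8]=A7: continuation. acc=(acc<<6)|0x27=0x2A7
Completed: cp=U+02A7 (starts at byte 7)
Byte[9]=45: 1-byte ASCII. cp=U+0045
Byte[10]=32: 1-byte ASCII. cp=U+0032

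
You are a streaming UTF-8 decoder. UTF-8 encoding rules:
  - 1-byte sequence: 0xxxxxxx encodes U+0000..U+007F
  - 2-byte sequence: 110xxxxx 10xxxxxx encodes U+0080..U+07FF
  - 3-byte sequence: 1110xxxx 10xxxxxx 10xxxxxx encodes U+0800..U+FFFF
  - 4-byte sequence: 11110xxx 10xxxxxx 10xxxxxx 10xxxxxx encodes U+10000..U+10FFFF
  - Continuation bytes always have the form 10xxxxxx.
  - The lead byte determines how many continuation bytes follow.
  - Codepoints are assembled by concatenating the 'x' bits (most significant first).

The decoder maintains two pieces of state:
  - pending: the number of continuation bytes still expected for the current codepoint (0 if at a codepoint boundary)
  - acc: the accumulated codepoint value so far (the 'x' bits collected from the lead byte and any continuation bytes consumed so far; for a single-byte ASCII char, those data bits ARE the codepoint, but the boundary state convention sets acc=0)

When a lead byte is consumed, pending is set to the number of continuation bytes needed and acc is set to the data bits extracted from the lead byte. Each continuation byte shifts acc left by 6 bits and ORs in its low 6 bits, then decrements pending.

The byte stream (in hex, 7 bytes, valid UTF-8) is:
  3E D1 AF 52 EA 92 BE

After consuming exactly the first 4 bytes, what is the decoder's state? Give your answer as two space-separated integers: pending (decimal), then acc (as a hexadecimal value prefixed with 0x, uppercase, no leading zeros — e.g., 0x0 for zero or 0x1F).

Byte[0]=3E: 1-byte. pending=0, acc=0x0
Byte[1]=D1: 2-byte lead. pending=1, acc=0x11
Byte[2]=AF: continuation. acc=(acc<<6)|0x2F=0x46F, pending=0
Byte[3]=52: 1-byte. pending=0, acc=0x0

Answer: 0 0x0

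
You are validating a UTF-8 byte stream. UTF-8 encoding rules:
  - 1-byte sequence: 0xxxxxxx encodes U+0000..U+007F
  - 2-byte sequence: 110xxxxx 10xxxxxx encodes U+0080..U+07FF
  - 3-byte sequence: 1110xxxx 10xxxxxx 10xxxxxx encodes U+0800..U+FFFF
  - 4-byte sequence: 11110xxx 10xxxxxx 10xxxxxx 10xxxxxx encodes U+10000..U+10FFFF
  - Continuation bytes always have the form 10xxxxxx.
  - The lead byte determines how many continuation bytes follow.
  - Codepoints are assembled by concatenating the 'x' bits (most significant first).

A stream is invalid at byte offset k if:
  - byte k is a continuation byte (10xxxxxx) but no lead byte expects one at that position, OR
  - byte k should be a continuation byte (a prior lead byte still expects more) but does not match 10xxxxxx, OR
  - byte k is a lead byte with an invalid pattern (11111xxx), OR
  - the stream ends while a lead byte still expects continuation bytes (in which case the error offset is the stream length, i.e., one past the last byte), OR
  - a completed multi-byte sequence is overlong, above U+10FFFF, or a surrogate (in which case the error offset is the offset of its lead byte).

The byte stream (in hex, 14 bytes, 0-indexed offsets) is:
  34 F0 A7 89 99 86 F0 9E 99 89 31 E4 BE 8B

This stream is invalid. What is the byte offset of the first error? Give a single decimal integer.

Byte[0]=34: 1-byte ASCII. cp=U+0034
Byte[1]=F0: 4-byte lead, need 3 cont bytes. acc=0x0
Byte[2]=A7: continuation. acc=(acc<<6)|0x27=0x27
Byte[3]=89: continuation. acc=(acc<<6)|0x09=0x9C9
Byte[4]=99: continuation. acc=(acc<<6)|0x19=0x27259
Completed: cp=U+27259 (starts at byte 1)
Byte[5]=86: INVALID lead byte (not 0xxx/110x/1110/11110)

Answer: 5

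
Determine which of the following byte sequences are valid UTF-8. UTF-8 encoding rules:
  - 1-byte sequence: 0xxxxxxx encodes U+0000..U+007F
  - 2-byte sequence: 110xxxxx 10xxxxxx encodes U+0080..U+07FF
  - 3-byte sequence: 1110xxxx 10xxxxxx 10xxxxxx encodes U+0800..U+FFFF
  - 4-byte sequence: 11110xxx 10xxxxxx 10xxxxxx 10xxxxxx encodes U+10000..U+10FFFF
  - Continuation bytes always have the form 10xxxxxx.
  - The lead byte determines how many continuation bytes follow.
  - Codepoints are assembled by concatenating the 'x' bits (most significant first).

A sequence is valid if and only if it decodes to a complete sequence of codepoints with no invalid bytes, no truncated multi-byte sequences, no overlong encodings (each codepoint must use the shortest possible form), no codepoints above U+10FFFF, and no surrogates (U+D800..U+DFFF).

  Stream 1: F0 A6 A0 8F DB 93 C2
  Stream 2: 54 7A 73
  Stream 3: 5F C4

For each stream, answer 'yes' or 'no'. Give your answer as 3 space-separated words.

Stream 1: error at byte offset 7. INVALID
Stream 2: decodes cleanly. VALID
Stream 3: error at byte offset 2. INVALID

Answer: no yes no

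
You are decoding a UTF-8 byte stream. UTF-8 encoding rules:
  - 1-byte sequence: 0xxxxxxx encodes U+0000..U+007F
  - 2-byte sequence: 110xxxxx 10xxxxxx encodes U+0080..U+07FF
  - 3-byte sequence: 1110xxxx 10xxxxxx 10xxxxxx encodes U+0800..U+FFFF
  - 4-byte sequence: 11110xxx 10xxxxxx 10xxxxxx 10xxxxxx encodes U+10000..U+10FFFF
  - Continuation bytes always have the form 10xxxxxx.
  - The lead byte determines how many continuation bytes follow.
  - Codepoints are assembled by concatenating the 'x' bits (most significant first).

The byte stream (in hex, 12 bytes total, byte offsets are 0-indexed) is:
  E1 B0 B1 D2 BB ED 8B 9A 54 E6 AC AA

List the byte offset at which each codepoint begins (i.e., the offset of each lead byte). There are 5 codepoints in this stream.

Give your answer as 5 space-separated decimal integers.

Byte[0]=E1: 3-byte lead, need 2 cont bytes. acc=0x1
Byte[1]=B0: continuation. acc=(acc<<6)|0x30=0x70
Byte[2]=B1: continuation. acc=(acc<<6)|0x31=0x1C31
Completed: cp=U+1C31 (starts at byte 0)
Byte[3]=D2: 2-byte lead, need 1 cont bytes. acc=0x12
Byte[4]=BB: continuation. acc=(acc<<6)|0x3B=0x4BB
Completed: cp=U+04BB (starts at byte 3)
Byte[5]=ED: 3-byte lead, need 2 cont bytes. acc=0xD
Byte[6]=8B: continuation. acc=(acc<<6)|0x0B=0x34B
Byte[7]=9A: continuation. acc=(acc<<6)|0x1A=0xD2DA
Completed: cp=U+D2DA (starts at byte 5)
Byte[8]=54: 1-byte ASCII. cp=U+0054
Byte[9]=E6: 3-byte lead, need 2 cont bytes. acc=0x6
Byte[10]=AC: continuation. acc=(acc<<6)|0x2C=0x1AC
Byte[11]=AA: continuation. acc=(acc<<6)|0x2A=0x6B2A
Completed: cp=U+6B2A (starts at byte 9)

Answer: 0 3 5 8 9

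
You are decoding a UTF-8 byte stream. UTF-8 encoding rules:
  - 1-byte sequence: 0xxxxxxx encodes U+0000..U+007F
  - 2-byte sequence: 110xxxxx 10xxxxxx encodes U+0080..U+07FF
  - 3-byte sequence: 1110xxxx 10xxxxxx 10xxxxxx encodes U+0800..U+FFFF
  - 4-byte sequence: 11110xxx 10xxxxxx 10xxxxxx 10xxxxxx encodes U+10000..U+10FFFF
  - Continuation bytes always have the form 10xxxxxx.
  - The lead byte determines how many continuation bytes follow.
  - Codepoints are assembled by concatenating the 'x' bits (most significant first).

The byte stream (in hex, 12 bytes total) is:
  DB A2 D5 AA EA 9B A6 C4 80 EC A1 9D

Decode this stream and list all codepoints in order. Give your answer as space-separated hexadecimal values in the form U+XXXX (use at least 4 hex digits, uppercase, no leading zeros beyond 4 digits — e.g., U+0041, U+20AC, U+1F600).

Byte[0]=DB: 2-byte lead, need 1 cont bytes. acc=0x1B
Byte[1]=A2: continuation. acc=(acc<<6)|0x22=0x6E2
Completed: cp=U+06E2 (starts at byte 0)
Byte[2]=D5: 2-byte lead, need 1 cont bytes. acc=0x15
Byte[3]=AA: continuation. acc=(acc<<6)|0x2A=0x56A
Completed: cp=U+056A (starts at byte 2)
Byte[4]=EA: 3-byte lead, need 2 cont bytes. acc=0xA
Byte[5]=9B: continuation. acc=(acc<<6)|0x1B=0x29B
Byte[6]=A6: continuation. acc=(acc<<6)|0x26=0xA6E6
Completed: cp=U+A6E6 (starts at byte 4)
Byte[7]=C4: 2-byte lead, need 1 cont bytes. acc=0x4
Byte[8]=80: continuation. acc=(acc<<6)|0x00=0x100
Completed: cp=U+0100 (starts at byte 7)
Byte[9]=EC: 3-byte lead, need 2 cont bytes. acc=0xC
Byte[10]=A1: continuation. acc=(acc<<6)|0x21=0x321
Byte[11]=9D: continuation. acc=(acc<<6)|0x1D=0xC85D
Completed: cp=U+C85D (starts at byte 9)

Answer: U+06E2 U+056A U+A6E6 U+0100 U+C85D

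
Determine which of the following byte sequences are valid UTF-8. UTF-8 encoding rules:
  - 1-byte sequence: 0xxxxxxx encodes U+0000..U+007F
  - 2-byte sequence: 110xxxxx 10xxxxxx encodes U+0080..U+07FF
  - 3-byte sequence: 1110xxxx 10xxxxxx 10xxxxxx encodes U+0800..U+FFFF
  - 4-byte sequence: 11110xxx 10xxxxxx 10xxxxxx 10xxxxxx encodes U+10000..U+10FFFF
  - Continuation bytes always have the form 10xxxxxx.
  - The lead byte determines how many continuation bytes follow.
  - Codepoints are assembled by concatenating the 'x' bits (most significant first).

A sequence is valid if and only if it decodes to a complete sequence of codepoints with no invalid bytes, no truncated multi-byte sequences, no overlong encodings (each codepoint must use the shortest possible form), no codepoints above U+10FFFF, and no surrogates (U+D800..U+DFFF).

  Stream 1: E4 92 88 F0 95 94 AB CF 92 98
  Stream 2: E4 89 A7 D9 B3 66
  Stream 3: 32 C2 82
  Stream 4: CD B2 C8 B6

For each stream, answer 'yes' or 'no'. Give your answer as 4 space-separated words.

Stream 1: error at byte offset 9. INVALID
Stream 2: decodes cleanly. VALID
Stream 3: decodes cleanly. VALID
Stream 4: decodes cleanly. VALID

Answer: no yes yes yes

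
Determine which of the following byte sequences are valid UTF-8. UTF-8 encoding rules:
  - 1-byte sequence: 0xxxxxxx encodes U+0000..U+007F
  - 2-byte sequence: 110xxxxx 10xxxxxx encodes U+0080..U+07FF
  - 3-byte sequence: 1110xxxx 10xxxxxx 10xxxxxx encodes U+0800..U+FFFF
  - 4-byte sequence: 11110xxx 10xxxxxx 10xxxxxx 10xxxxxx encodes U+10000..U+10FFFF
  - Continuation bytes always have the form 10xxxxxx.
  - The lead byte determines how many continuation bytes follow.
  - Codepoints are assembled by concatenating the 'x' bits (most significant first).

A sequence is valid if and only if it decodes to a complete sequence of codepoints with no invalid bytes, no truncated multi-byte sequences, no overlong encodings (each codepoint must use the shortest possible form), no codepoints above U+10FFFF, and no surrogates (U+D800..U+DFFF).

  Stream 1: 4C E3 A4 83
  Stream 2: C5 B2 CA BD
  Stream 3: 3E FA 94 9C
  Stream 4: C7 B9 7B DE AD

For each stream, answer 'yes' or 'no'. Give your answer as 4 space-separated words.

Stream 1: decodes cleanly. VALID
Stream 2: decodes cleanly. VALID
Stream 3: error at byte offset 1. INVALID
Stream 4: decodes cleanly. VALID

Answer: yes yes no yes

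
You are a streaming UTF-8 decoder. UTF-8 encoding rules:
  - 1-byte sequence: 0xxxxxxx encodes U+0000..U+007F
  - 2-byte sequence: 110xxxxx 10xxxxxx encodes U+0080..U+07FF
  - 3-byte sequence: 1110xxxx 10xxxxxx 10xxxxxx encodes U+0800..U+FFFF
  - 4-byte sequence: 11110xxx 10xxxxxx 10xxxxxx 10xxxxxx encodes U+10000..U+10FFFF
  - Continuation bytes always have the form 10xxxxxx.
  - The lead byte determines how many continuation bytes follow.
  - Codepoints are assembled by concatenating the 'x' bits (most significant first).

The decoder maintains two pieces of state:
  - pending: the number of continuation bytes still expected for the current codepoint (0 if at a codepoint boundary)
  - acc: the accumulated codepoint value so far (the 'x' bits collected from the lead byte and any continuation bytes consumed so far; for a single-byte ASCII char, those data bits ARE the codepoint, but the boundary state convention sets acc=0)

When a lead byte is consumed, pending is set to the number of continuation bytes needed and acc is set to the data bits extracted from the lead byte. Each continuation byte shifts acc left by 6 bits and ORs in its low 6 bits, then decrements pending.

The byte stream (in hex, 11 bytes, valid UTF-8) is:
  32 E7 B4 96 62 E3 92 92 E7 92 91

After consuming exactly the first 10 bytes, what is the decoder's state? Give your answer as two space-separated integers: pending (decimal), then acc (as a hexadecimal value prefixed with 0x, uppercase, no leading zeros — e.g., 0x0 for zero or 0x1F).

Byte[0]=32: 1-byte. pending=0, acc=0x0
Byte[1]=E7: 3-byte lead. pending=2, acc=0x7
Byte[2]=B4: continuation. acc=(acc<<6)|0x34=0x1F4, pending=1
Byte[3]=96: continuation. acc=(acc<<6)|0x16=0x7D16, pending=0
Byte[4]=62: 1-byte. pending=0, acc=0x0
Byte[5]=E3: 3-byte lead. pending=2, acc=0x3
Byte[6]=92: continuation. acc=(acc<<6)|0x12=0xD2, pending=1
Byte[7]=92: continuation. acc=(acc<<6)|0x12=0x3492, pending=0
Byte[8]=E7: 3-byte lead. pending=2, acc=0x7
Byte[9]=92: continuation. acc=(acc<<6)|0x12=0x1D2, pending=1

Answer: 1 0x1D2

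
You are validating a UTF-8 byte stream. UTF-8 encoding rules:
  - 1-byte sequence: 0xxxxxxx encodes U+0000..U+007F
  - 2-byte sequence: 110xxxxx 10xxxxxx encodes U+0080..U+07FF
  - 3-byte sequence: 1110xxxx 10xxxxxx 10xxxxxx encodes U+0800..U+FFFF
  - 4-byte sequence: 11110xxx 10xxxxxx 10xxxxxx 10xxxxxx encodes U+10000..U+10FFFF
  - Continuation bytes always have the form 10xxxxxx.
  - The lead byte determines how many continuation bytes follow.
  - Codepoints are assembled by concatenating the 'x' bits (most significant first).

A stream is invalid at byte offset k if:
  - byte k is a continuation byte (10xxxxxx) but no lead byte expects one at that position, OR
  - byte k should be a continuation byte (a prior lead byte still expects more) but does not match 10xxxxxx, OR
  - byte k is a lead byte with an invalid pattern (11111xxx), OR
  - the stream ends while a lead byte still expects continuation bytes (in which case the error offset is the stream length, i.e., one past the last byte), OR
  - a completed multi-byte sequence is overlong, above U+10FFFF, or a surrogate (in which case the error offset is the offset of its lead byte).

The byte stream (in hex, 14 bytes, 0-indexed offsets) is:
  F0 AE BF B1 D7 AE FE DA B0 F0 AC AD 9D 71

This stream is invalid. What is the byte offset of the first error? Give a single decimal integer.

Answer: 6

Derivation:
Byte[0]=F0: 4-byte lead, need 3 cont bytes. acc=0x0
Byte[1]=AE: continuation. acc=(acc<<6)|0x2E=0x2E
Byte[2]=BF: continuation. acc=(acc<<6)|0x3F=0xBBF
Byte[3]=B1: continuation. acc=(acc<<6)|0x31=0x2EFF1
Completed: cp=U+2EFF1 (starts at byte 0)
Byte[4]=D7: 2-byte lead, need 1 cont bytes. acc=0x17
Byte[5]=AE: continuation. acc=(acc<<6)|0x2E=0x5EE
Completed: cp=U+05EE (starts at byte 4)
Byte[6]=FE: INVALID lead byte (not 0xxx/110x/1110/11110)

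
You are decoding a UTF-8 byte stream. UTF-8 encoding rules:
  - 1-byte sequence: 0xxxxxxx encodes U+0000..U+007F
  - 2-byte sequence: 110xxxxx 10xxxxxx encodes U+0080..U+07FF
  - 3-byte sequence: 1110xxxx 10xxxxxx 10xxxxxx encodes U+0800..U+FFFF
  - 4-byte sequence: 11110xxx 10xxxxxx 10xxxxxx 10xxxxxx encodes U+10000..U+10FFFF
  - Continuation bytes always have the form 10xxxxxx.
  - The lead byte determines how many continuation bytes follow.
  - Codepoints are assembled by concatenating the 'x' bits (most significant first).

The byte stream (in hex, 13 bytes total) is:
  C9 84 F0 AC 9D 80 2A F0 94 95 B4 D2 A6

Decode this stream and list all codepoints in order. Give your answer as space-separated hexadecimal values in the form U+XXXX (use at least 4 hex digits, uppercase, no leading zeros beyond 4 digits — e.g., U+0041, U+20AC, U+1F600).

Byte[0]=C9: 2-byte lead, need 1 cont bytes. acc=0x9
Byte[1]=84: continuation. acc=(acc<<6)|0x04=0x244
Completed: cp=U+0244 (starts at byte 0)
Byte[2]=F0: 4-byte lead, need 3 cont bytes. acc=0x0
Byte[3]=AC: continuation. acc=(acc<<6)|0x2C=0x2C
Byte[4]=9D: continuation. acc=(acc<<6)|0x1D=0xB1D
Byte[5]=80: continuation. acc=(acc<<6)|0x00=0x2C740
Completed: cp=U+2C740 (starts at byte 2)
Byte[6]=2A: 1-byte ASCII. cp=U+002A
Byte[7]=F0: 4-byte lead, need 3 cont bytes. acc=0x0
Byte[8]=94: continuation. acc=(acc<<6)|0x14=0x14
Byte[9]=95: continuation. acc=(acc<<6)|0x15=0x515
Byte[10]=B4: continuation. acc=(acc<<6)|0x34=0x14574
Completed: cp=U+14574 (starts at byte 7)
Byte[11]=D2: 2-byte lead, need 1 cont bytes. acc=0x12
Byte[12]=A6: continuation. acc=(acc<<6)|0x26=0x4A6
Completed: cp=U+04A6 (starts at byte 11)

Answer: U+0244 U+2C740 U+002A U+14574 U+04A6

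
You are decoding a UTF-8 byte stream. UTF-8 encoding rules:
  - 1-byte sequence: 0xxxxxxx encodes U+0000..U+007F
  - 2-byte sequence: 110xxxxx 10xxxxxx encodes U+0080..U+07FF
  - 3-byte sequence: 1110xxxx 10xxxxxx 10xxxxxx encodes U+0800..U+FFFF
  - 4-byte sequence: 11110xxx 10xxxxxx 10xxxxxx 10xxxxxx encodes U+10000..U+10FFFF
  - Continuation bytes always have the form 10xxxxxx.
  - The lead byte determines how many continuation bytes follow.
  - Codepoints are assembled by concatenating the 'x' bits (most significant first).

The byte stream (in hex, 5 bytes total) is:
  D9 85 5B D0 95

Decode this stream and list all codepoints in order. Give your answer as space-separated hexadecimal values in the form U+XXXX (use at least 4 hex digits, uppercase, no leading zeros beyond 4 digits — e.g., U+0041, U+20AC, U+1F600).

Answer: U+0645 U+005B U+0415

Derivation:
Byte[0]=D9: 2-byte lead, need 1 cont bytes. acc=0x19
Byte[1]=85: continuation. acc=(acc<<6)|0x05=0x645
Completed: cp=U+0645 (starts at byte 0)
Byte[2]=5B: 1-byte ASCII. cp=U+005B
Byte[3]=D0: 2-byte lead, need 1 cont bytes. acc=0x10
Byte[4]=95: continuation. acc=(acc<<6)|0x15=0x415
Completed: cp=U+0415 (starts at byte 3)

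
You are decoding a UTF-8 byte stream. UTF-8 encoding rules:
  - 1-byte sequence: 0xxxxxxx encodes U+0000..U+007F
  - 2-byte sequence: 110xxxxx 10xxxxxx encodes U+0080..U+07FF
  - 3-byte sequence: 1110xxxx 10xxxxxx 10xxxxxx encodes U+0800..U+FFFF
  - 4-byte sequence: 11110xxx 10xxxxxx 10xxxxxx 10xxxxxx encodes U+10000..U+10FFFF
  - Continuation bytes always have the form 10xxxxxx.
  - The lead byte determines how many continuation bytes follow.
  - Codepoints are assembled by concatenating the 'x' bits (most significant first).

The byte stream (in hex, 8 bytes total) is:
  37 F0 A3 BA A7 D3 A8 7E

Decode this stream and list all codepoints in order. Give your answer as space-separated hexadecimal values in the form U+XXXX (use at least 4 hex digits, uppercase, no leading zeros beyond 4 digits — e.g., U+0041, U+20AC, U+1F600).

Byte[0]=37: 1-byte ASCII. cp=U+0037
Byte[1]=F0: 4-byte lead, need 3 cont bytes. acc=0x0
Byte[2]=A3: continuation. acc=(acc<<6)|0x23=0x23
Byte[3]=BA: continuation. acc=(acc<<6)|0x3A=0x8FA
Byte[4]=A7: continuation. acc=(acc<<6)|0x27=0x23EA7
Completed: cp=U+23EA7 (starts at byte 1)
Byte[5]=D3: 2-byte lead, need 1 cont bytes. acc=0x13
Byte[6]=A8: continuation. acc=(acc<<6)|0x28=0x4E8
Completed: cp=U+04E8 (starts at byte 5)
Byte[7]=7E: 1-byte ASCII. cp=U+007E

Answer: U+0037 U+23EA7 U+04E8 U+007E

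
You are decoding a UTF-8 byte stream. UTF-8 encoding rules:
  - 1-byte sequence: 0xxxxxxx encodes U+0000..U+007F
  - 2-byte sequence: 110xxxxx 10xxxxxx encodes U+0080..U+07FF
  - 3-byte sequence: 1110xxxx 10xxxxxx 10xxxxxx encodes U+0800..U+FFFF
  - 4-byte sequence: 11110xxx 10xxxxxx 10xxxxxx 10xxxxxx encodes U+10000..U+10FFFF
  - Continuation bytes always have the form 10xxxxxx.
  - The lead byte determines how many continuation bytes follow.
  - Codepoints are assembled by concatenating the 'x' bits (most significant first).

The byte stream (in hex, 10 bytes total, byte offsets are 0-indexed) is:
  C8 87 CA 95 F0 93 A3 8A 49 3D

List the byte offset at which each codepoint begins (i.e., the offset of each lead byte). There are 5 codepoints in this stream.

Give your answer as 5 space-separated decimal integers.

Answer: 0 2 4 8 9

Derivation:
Byte[0]=C8: 2-byte lead, need 1 cont bytes. acc=0x8
Byte[1]=87: continuation. acc=(acc<<6)|0x07=0x207
Completed: cp=U+0207 (starts at byte 0)
Byte[2]=CA: 2-byte lead, need 1 cont bytes. acc=0xA
Byte[3]=95: continuation. acc=(acc<<6)|0x15=0x295
Completed: cp=U+0295 (starts at byte 2)
Byte[4]=F0: 4-byte lead, need 3 cont bytes. acc=0x0
Byte[5]=93: continuation. acc=(acc<<6)|0x13=0x13
Byte[6]=A3: continuation. acc=(acc<<6)|0x23=0x4E3
Byte[7]=8A: continuation. acc=(acc<<6)|0x0A=0x138CA
Completed: cp=U+138CA (starts at byte 4)
Byte[8]=49: 1-byte ASCII. cp=U+0049
Byte[9]=3D: 1-byte ASCII. cp=U+003D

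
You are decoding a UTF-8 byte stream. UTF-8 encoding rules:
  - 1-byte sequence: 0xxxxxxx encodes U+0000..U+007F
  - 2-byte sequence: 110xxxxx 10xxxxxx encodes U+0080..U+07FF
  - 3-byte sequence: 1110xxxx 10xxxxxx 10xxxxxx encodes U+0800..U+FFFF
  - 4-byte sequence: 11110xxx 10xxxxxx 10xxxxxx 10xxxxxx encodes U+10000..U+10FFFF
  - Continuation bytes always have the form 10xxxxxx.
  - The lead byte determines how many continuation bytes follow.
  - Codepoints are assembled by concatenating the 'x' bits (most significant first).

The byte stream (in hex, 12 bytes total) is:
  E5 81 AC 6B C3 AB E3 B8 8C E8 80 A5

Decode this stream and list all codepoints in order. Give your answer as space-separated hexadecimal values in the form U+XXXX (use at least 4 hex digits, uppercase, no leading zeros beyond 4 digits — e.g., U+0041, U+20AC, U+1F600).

Answer: U+506C U+006B U+00EB U+3E0C U+8025

Derivation:
Byte[0]=E5: 3-byte lead, need 2 cont bytes. acc=0x5
Byte[1]=81: continuation. acc=(acc<<6)|0x01=0x141
Byte[2]=AC: continuation. acc=(acc<<6)|0x2C=0x506C
Completed: cp=U+506C (starts at byte 0)
Byte[3]=6B: 1-byte ASCII. cp=U+006B
Byte[4]=C3: 2-byte lead, need 1 cont bytes. acc=0x3
Byte[5]=AB: continuation. acc=(acc<<6)|0x2B=0xEB
Completed: cp=U+00EB (starts at byte 4)
Byte[6]=E3: 3-byte lead, need 2 cont bytes. acc=0x3
Byte[7]=B8: continuation. acc=(acc<<6)|0x38=0xF8
Byte[8]=8C: continuation. acc=(acc<<6)|0x0C=0x3E0C
Completed: cp=U+3E0C (starts at byte 6)
Byte[9]=E8: 3-byte lead, need 2 cont bytes. acc=0x8
Byte[10]=80: continuation. acc=(acc<<6)|0x00=0x200
Byte[11]=A5: continuation. acc=(acc<<6)|0x25=0x8025
Completed: cp=U+8025 (starts at byte 9)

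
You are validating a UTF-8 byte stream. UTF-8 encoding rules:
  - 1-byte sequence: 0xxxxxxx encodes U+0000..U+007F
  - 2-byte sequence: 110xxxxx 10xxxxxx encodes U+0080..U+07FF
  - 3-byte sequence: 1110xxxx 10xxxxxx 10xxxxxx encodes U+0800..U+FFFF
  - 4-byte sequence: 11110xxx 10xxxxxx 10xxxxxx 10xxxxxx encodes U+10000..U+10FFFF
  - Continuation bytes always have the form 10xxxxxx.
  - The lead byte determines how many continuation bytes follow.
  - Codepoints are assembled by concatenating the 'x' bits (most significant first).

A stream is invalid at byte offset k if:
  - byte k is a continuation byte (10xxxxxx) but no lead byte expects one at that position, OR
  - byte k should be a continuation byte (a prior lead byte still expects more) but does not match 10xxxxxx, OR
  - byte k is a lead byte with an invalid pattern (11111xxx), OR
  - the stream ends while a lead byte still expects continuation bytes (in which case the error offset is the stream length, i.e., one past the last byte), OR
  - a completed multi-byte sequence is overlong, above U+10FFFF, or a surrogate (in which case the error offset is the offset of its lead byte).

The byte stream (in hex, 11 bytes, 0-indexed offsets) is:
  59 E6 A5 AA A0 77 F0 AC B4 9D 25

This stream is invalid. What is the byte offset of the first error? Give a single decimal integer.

Answer: 4

Derivation:
Byte[0]=59: 1-byte ASCII. cp=U+0059
Byte[1]=E6: 3-byte lead, need 2 cont bytes. acc=0x6
Byte[2]=A5: continuation. acc=(acc<<6)|0x25=0x1A5
Byte[3]=AA: continuation. acc=(acc<<6)|0x2A=0x696A
Completed: cp=U+696A (starts at byte 1)
Byte[4]=A0: INVALID lead byte (not 0xxx/110x/1110/11110)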